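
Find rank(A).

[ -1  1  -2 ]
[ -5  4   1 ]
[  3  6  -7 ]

rank(A) = 3

Row reduction:
R2 <- R2 - (5)*R1:  [  0  -1  11 ]
R3 <- R3 - (-3)*R1:  [   0    9  -13 ]
R3 <- R3 - (-9)*R2:  [  0   0  86 ]
Row echelon form:
[ -1   1  -2 ]
[  0  -1  11 ]
[  0   0  86 ]
Nonzero rows / pivot columns: 3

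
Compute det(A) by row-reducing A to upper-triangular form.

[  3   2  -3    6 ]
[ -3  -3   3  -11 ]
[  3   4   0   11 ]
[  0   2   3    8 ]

det(A) = -27

Forward elimination:
R2 <- R2 - (-1)*R1:  [  0  -1   0  -5 ]
R3 <- R3 - (1)*R1:  [ 0  2  3  5 ]
R3 <- R3 - (-2)*R2:  [  0   0   3  -5 ]
R4 <- R4 - (-2)*R2:  [  0   0   3  -2 ]
R4 <- R4 - (1)*R3:  [ 0  0  0  3 ]
Upper-triangular form:
[ 3   2  -3   6 ]
[ 0  -1   0  -5 ]
[ 0   0   3  -5 ]
[ 0   0   0   3 ]
det(A) = (-1)^0 * (3) * (-1) * (3) * (3) = -27  (0 row swaps -> sign +1)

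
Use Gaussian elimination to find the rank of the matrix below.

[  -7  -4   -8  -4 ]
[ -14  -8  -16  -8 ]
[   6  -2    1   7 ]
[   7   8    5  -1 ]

rank(A) = 3

Row reduction:
R2 <- R2 - (2)*R1:  [ 0  0  0  0 ]
R3 <- R3 - (-6/7)*R1:  [     0  -38/7  -41/7   25/7 ]
R4 <- R4 - (-1)*R1:  [  0   4  -3  -5 ]
R2 <-> R3   (pivot in column 2 was zero)
[ -7     -4     -8    -4 ]
[  0  -38/7  -41/7  25/7 ]
[  0      0      0     0 ]
[  0      4     -3    -5 ]
R4 <- R4 - (-14/19)*R2:  [       0        0  -139/19   -45/19 ]
R3 <-> R4   (pivot in column 3 was zero)
[ -7     -4       -8      -4 ]
[  0  -38/7    -41/7    25/7 ]
[  0      0  -139/19  -45/19 ]
[  0      0        0       0 ]
Row echelon form:
[ -7     -4       -8      -4 ]
[  0  -38/7    -41/7    25/7 ]
[  0      0  -139/19  -45/19 ]
[  0      0        0       0 ]
Nonzero rows / pivot columns: 3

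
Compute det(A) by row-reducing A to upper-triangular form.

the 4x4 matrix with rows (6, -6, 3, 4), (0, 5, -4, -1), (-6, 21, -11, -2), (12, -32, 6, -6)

det(A) = 240

Forward elimination:
R3 <- R3 - (-1)*R1:  [  0  15  -8   2 ]
R4 <- R4 - (2)*R1:  [   0  -20    0  -14 ]
R3 <- R3 - (3)*R2:  [ 0  0  4  5 ]
R4 <- R4 - (-4)*R2:  [   0    0  -16  -18 ]
R4 <- R4 - (-4)*R3:  [ 0  0  0  2 ]
Upper-triangular form:
[ 6  -6   3   4 ]
[ 0   5  -4  -1 ]
[ 0   0   4   5 ]
[ 0   0   0   2 ]
det(A) = (-1)^0 * (6) * (5) * (4) * (2) = 240  (0 row swaps -> sign +1)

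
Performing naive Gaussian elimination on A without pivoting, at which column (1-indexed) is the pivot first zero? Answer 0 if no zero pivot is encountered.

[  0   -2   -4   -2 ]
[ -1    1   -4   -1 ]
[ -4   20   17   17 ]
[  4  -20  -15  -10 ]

first zero-pivot column = 1

Naive forward elimination:
Pivot entry (1,1) is zero but row 2 has -1 in column 1 -> naive elimination stops; a row interchange (e.g. R1 <-> R2) would be required here.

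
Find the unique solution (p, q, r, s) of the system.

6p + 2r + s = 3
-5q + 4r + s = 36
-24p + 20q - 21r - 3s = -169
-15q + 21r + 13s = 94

(0, -5, 4, -5)

Forward elimination on [A|b]:
R3 <- R3 - (-4)*R1:  [    0    20   -13     1  -157 ]
R3 <- R3 - (-4)*R2:  [   0    0    3    5  -13 ]
R4 <- R4 - (3)*R2:  [   0    0    9   10  -14 ]
R4 <- R4 - (3)*R3:  [  0   0   0  -5  25 ]
Row echelon form:
[ 6   0  2   1  |    3 ]
[ 0  -5  4   1  |   36 ]
[ 0   0  3   5  |  -13 ]
[ 0   0  0  -5  |   25 ]
Back-substitution:
s = (25) / -5 = -5
r = (-13 - (5)*(-5)) / 3 = 4
q = (36 - (4)*(4) - (1)*(-5)) / -5 = -5
p = (3 - (2)*(4) - (1)*(-5)) / 6 = 0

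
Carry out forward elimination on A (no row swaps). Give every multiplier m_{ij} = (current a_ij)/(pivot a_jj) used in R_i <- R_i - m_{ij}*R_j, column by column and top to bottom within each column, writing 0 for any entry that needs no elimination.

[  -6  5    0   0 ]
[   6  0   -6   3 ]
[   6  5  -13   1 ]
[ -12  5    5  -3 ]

multipliers: -1, -1, 2, 2, -1, 1

Forward elimination:
R2 <- R2 - (-1)*R1:  [  0   5  -6   3 ]
R3 <- R3 - (-1)*R1:  [   0   10  -13    1 ]
R4 <- R4 - (2)*R1:  [  0  -5   5  -3 ]
R3 <- R3 - (2)*R2:  [  0   0  -1  -5 ]
R4 <- R4 - (-1)*R2:  [  0   0  -1   0 ]
R4 <- R4 - (1)*R3:  [ 0  0  0  5 ]
Multipliers (in order of application): m_{21} = -1, m_{31} = -1, m_{41} = 2, m_{32} = 2, m_{42} = -1, m_{43} = 1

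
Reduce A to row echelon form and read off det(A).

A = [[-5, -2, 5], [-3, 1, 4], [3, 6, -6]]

Forward elimination:
R2 <- R2 - (3/5)*R1:  [    0  11/5     1 ]
R3 <- R3 - (-3/5)*R1:  [    0  24/5    -3 ]
R3 <- R3 - (24/11)*R2:  [      0       0  -57/11 ]
Upper-triangular form:
[ -5    -2       5 ]
[  0  11/5       1 ]
[  0     0  -57/11 ]
det(A) = (-1)^0 * (-5) * (11/5) * (-57/11) = 57  (0 row swaps -> sign +1)

det(A) = 57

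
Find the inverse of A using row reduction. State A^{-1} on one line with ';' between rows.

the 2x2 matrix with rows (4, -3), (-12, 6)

inverse = [-1/2 -1/4; -1 -1/3]

Gauss-Jordan on [A | I]:
R1 <- (1/4)*R1:  [    1  -3/4  |   1/4     0 ]
R2 <- R2 - (-12)*R1:  [  0  -3  |   3   1 ]
R2 <- (1/-3)*R2:  [    0     1  |    -1  -1/3 ]
R1 <- R1 - (-3/4)*R2:  [    1     0  |  -1/2  -1/4 ]
Right block of [I | A^{-1}] is the inverse:
[ -1/2  -1/4 ]
[   -1  -1/3 ]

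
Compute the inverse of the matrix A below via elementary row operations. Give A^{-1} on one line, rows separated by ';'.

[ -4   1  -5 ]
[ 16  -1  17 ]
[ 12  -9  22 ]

Gauss-Jordan on [A | I]:
R1 <- (1/-4)*R1:  [    1  -1/4   5/4  |  -1/4     0     0 ]
R2 <- R2 - (16)*R1:  [  0   3  -3  |   4   1   0 ]
R3 <- R3 - (12)*R1:  [  0  -6   7  |   3   0   1 ]
R2 <- (1/3)*R2:  [   0    1   -1  |  4/3  1/3    0 ]
R1 <- R1 - (-1/4)*R2:  [    1     0     1  |  1/12  1/12     0 ]
R3 <- R3 - (-6)*R2:  [  0   0   1  |  11   2   1 ]
R1 <- R1 - (1)*R3:  [       1        0        0  |  -131/12   -23/12       -1 ]
R2 <- R2 - (-1)*R3:  [    0     1     0  |  37/3   7/3     1 ]
Right block of [I | A^{-1}] is the inverse:
[ -131/12  -23/12  -1 ]
[    37/3     7/3   1 ]
[      11       2   1 ]

inverse = [-131/12 -23/12 -1; 37/3 7/3 1; 11 2 1]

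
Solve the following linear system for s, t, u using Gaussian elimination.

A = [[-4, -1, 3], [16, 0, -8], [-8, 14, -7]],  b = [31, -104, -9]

(-5, -2, 3)

Forward elimination on [A|b]:
R2 <- R2 - (-4)*R1:  [  0  -4   4  20 ]
R3 <- R3 - (2)*R1:  [   0   16  -13  -71 ]
R3 <- R3 - (-4)*R2:  [ 0  0  3  9 ]
Row echelon form:
[ -4  -1  3  |  31 ]
[  0  -4  4  |  20 ]
[  0   0  3  |   9 ]
Back-substitution:
u = (9) / 3 = 3
t = (20 - (4)*(3)) / -4 = -2
s = (31 - (-1)*(-2) - (3)*(3)) / -4 = -5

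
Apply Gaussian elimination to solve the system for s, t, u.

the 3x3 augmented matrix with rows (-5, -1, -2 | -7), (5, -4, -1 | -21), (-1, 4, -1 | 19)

Forward elimination on [A|b]:
R2 <- R2 - (-1)*R1:  [   0   -5   -3  -28 ]
R3 <- R3 - (1/5)*R1:  [     0   21/5   -3/5  102/5 ]
R3 <- R3 - (-21/25)*R2:  [      0       0  -78/25  -78/25 ]
Row echelon form:
[ -5  -1      -2  |      -7 ]
[  0  -5      -3  |     -28 ]
[  0   0  -78/25  |  -78/25 ]
Back-substitution:
u = (-78/25) / (-78/25) = 1
t = (-28 - (-3)*(1)) / -5 = 5
s = (-7 - (-1)*(5) - (-2)*(1)) / -5 = 0

(0, 5, 1)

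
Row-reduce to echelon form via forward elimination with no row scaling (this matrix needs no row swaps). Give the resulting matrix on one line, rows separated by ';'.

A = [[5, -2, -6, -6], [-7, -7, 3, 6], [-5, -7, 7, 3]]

REF = [5 -2 -6 -6; 0 -49/5 -27/5 -12/5; 0 0 292/49 -39/49]

Forward elimination:
R2 <- R2 - (-7/5)*R1:  [     0  -49/5  -27/5  -12/5 ]
R3 <- R3 - (-1)*R1:  [  0  -9   1  -3 ]
R3 <- R3 - (45/49)*R2:  [      0       0  292/49  -39/49 ]
Row echelon form:
[ 5     -2      -6      -6 ]
[ 0  -49/5   -27/5   -12/5 ]
[ 0      0  292/49  -39/49 ]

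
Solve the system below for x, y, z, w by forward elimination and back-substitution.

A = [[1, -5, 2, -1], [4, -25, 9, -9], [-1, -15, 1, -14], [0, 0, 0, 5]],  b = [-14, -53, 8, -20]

Forward elimination on [A|b]:
R2 <- R2 - (4)*R1:  [  0  -5   1  -5   3 ]
R3 <- R3 - (-1)*R1:  [   0  -20    3  -15   -6 ]
R3 <- R3 - (4)*R2:  [   0    0   -1    5  -18 ]
Row echelon form:
[ 1  -5   2  -1  |  -14 ]
[ 0  -5   1  -5  |    3 ]
[ 0   0  -1   5  |  -18 ]
[ 0   0   0   5  |  -20 ]
Back-substitution:
w = (-20) / 5 = -4
z = (-18 - (5)*(-4)) / -1 = -2
y = (3 - (1)*(-2) - (-5)*(-4)) / -5 = 3
x = (-14 - (-5)*(3) - (2)*(-2) - (-1)*(-4)) / 1 = 1

(1, 3, -2, -4)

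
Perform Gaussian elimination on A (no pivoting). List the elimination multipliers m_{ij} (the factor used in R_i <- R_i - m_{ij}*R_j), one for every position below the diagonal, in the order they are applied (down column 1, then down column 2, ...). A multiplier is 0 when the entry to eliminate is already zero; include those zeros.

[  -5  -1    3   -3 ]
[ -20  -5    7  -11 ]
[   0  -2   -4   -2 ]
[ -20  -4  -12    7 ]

multipliers: 4, 0, 4, 2, 0, -4

Forward elimination:
R2 <- R2 - (4)*R1:  [  0  -1  -5   1 ]
R3: entry in column 1 is already 0 -> m_{31} = 0 (no row operation needed)
R4 <- R4 - (4)*R1:  [   0    0  -24   19 ]
R3 <- R3 - (2)*R2:  [  0   0   6  -4 ]
R4: entry in column 2 is already 0 -> m_{42} = 0 (no row operation needed)
R4 <- R4 - (-4)*R3:  [ 0  0  0  3 ]
Multipliers (in order of application): m_{21} = 4, m_{31} = 0, m_{41} = 4, m_{32} = 2, m_{42} = 0, m_{43} = -4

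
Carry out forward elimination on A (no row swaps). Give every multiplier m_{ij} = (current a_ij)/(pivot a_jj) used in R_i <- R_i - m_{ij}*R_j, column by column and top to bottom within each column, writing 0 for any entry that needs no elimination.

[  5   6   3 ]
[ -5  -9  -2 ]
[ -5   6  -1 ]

Forward elimination:
R2 <- R2 - (-1)*R1:  [  0  -3   1 ]
R3 <- R3 - (-1)*R1:  [  0  12   2 ]
R3 <- R3 - (-4)*R2:  [ 0  0  6 ]
Multipliers (in order of application): m_{21} = -1, m_{31} = -1, m_{32} = -4

multipliers: -1, -1, -4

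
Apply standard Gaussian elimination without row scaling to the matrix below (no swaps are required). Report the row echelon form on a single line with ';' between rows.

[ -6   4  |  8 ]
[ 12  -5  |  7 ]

REF = [-6 4 8; 0 3 23]

Forward elimination:
R2 <- R2 - (-2)*R1:  [  0   3  23 ]
Row echelon form:
[ -6  4  |   8 ]
[  0  3  |  23 ]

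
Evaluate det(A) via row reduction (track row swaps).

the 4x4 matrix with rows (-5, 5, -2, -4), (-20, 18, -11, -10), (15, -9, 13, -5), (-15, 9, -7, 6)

Forward elimination:
R2 <- R2 - (4)*R1:  [  0  -2  -3   6 ]
R3 <- R3 - (-3)*R1:  [   0    6    7  -17 ]
R4 <- R4 - (3)*R1:  [  0  -6  -1  18 ]
R3 <- R3 - (-3)*R2:  [  0   0  -2   1 ]
R4 <- R4 - (3)*R2:  [ 0  0  8  0 ]
R4 <- R4 - (-4)*R3:  [ 0  0  0  4 ]
Upper-triangular form:
[ -5   5  -2  -4 ]
[  0  -2  -3   6 ]
[  0   0  -2   1 ]
[  0   0   0   4 ]
det(A) = (-1)^0 * (-5) * (-2) * (-2) * (4) = -80  (0 row swaps -> sign +1)

det(A) = -80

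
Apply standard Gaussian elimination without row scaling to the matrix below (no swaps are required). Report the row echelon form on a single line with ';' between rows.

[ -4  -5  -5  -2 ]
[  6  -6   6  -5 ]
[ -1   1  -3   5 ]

Forward elimination:
R2 <- R2 - (-3/2)*R1:  [     0  -27/2   -3/2     -8 ]
R3 <- R3 - (1/4)*R1:  [    0   9/4  -7/4  11/2 ]
R3 <- R3 - (-1/6)*R2:  [    0     0    -2  25/6 ]
Row echelon form:
[ -4     -5    -5    -2 ]
[  0  -27/2  -3/2    -8 ]
[  0      0    -2  25/6 ]

REF = [-4 -5 -5 -2; 0 -27/2 -3/2 -8; 0 0 -2 25/6]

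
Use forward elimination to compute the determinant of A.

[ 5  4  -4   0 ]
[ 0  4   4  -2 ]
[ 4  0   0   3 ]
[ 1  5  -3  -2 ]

det(A) = 192

Forward elimination:
R3 <- R3 - (4/5)*R1:  [     0  -16/5   16/5      3 ]
R4 <- R4 - (1/5)*R1:  [     0   21/5  -11/5     -2 ]
R3 <- R3 - (-4/5)*R2:  [    0     0  32/5   7/5 ]
R4 <- R4 - (21/20)*R2:  [     0      0  -32/5   1/10 ]
R4 <- R4 - (-1)*R3:  [   0    0    0  3/2 ]
Upper-triangular form:
[ 5  4    -4    0 ]
[ 0  4     4   -2 ]
[ 0  0  32/5  7/5 ]
[ 0  0     0  3/2 ]
det(A) = (-1)^0 * (5) * (4) * (32/5) * (3/2) = 192  (0 row swaps -> sign +1)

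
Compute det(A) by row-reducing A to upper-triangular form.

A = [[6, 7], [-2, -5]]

det(A) = -16

Forward elimination:
R2 <- R2 - (-1/3)*R1:  [    0  -8/3 ]
Upper-triangular form:
[ 6     7 ]
[ 0  -8/3 ]
det(A) = (-1)^0 * (6) * (-8/3) = -16  (0 row swaps -> sign +1)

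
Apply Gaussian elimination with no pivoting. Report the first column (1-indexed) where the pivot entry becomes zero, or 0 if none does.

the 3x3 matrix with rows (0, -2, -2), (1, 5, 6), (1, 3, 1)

first zero-pivot column = 1

Naive forward elimination:
Pivot entry (1,1) is zero but row 2 has 1 in column 1 -> naive elimination stops; a row interchange (e.g. R1 <-> R2) would be required here.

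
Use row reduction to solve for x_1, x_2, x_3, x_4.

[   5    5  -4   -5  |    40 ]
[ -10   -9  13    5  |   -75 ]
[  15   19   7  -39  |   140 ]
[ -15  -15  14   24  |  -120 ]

Forward elimination on [A|b]:
R2 <- R2 - (-2)*R1:  [  0   1   5  -5   5 ]
R3 <- R3 - (3)*R1:  [   0    4   19  -24   20 ]
R4 <- R4 - (-3)*R1:  [ 0  0  2  9  0 ]
R3 <- R3 - (4)*R2:  [  0   0  -1  -4   0 ]
R4 <- R4 - (-2)*R3:  [ 0  0  0  1  0 ]
Row echelon form:
[ 5  5  -4  -5  |  40 ]
[ 0  1   5  -5  |   5 ]
[ 0  0  -1  -4  |   0 ]
[ 0  0   0   1  |   0 ]
Back-substitution:
x_4 = (0) / 1 = 0
x_3 = (0 - (-4)*(0)) / -1 = 0
x_2 = (5 - (5)*(0) - (-5)*(0)) / 1 = 5
x_1 = (40 - (5)*(5) - (-4)*(0) - (-5)*(0)) / 5 = 3

(3, 5, 0, 0)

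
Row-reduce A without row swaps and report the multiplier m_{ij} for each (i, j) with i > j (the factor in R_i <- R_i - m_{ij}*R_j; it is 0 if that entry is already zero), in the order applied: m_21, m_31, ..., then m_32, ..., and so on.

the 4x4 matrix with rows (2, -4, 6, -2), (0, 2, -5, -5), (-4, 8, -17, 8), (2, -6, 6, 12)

Forward elimination:
R2: entry in column 1 is already 0 -> m_{21} = 0 (no row operation needed)
R3 <- R3 - (-2)*R1:  [  0   0  -5   4 ]
R4 <- R4 - (1)*R1:  [  0  -2   0  14 ]
R3: entry in column 2 is already 0 -> m_{32} = 0 (no row operation needed)
R4 <- R4 - (-1)*R2:  [  0   0  -5   9 ]
R4 <- R4 - (1)*R3:  [ 0  0  0  5 ]
Multipliers (in order of application): m_{21} = 0, m_{31} = -2, m_{41} = 1, m_{32} = 0, m_{42} = -1, m_{43} = 1

multipliers: 0, -2, 1, 0, -1, 1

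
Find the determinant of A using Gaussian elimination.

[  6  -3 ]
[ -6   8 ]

Forward elimination:
R2 <- R2 - (-1)*R1:  [ 0  5 ]
Upper-triangular form:
[ 6  -3 ]
[ 0   5 ]
det(A) = (-1)^0 * (6) * (5) = 30  (0 row swaps -> sign +1)

det(A) = 30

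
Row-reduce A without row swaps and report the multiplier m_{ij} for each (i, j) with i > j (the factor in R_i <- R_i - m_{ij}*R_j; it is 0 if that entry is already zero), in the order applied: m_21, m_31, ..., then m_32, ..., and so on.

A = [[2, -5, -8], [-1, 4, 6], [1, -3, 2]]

multipliers: -1/2, 1/2, -1/3

Forward elimination:
R2 <- R2 - (-1/2)*R1:  [   0  3/2    2 ]
R3 <- R3 - (1/2)*R1:  [    0  -1/2     6 ]
R3 <- R3 - (-1/3)*R2:  [    0     0  20/3 ]
Multipliers (in order of application): m_{21} = -1/2, m_{31} = 1/2, m_{32} = -1/3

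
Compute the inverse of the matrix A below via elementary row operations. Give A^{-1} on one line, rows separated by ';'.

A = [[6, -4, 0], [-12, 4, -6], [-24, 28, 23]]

inverse = [-13/6 -23/30 -1/5; -7/2 -23/20 -3/10; 2 3/5 1/5]

Gauss-Jordan on [A | I]:
R1 <- (1/6)*R1:  [    1  -2/3     0  |   1/6     0     0 ]
R2 <- R2 - (-12)*R1:  [  0  -4  -6  |   2   1   0 ]
R3 <- R3 - (-24)*R1:  [  0  12  23  |   4   0   1 ]
R2 <- (1/-4)*R2:  [    0     1   3/2  |  -1/2  -1/4     0 ]
R1 <- R1 - (-2/3)*R2:  [    1     0     1  |  -1/6  -1/6     0 ]
R3 <- R3 - (12)*R2:  [  0   0   5  |  10   3   1 ]
R3 <- (1/5)*R3:  [   0    0    1  |    2  3/5  1/5 ]
R1 <- R1 - (1)*R3:  [      1       0       0  |   -13/6  -23/30    -1/5 ]
R2 <- R2 - (3/2)*R3:  [      0       1       0  |    -7/2  -23/20   -3/10 ]
Right block of [I | A^{-1}] is the inverse:
[ -13/6  -23/30   -1/5 ]
[  -7/2  -23/20  -3/10 ]
[     2     3/5    1/5 ]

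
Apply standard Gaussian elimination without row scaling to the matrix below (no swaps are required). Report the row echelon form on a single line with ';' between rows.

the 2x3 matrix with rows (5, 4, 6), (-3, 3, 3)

REF = [5 4 6; 0 27/5 33/5]

Forward elimination:
R2 <- R2 - (-3/5)*R1:  [    0  27/5  33/5 ]
Row echelon form:
[ 5     4     6 ]
[ 0  27/5  33/5 ]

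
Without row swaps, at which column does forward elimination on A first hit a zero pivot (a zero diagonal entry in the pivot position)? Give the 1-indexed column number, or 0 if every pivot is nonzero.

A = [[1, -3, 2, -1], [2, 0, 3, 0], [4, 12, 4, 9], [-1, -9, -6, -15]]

first zero-pivot column = 3

Naive forward elimination:
R2 <- R2 - (2)*R1:  [  0   6  -1   2 ]
R3 <- R3 - (4)*R1:  [  0  24  -4  13 ]
R4 <- R4 - (-1)*R1:  [   0  -12   -4  -16 ]
R3 <- R3 - (4)*R2:  [ 0  0  0  5 ]
R4 <- R4 - (-2)*R2:  [   0    0   -6  -12 ]
Matrix at this point:
[ 1  -3   2   -1 ]
[ 0   6  -1    2 ]
[ 0   0   0    5 ]
[ 0   0  -6  -12 ]
Pivot entry (3,3) is zero but row 4 has -6 in column 3 -> naive elimination stops; a row interchange (e.g. R3 <-> R4) would be required here.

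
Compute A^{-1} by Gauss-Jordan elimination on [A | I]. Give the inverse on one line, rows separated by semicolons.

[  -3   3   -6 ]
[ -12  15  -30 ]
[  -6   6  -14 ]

inverse = [-5/3 1/3 0; 2/3 1/3 -1; 1 0 -1/2]

Gauss-Jordan on [A | I]:
R1 <- (1/-3)*R1:  [    1    -1     2  |  -1/3     0     0 ]
R2 <- R2 - (-12)*R1:  [  0   3  -6  |  -4   1   0 ]
R3 <- R3 - (-6)*R1:  [  0   0  -2  |  -2   0   1 ]
R2 <- (1/3)*R2:  [    0     1    -2  |  -4/3   1/3     0 ]
R1 <- R1 - (-1)*R2:  [    1     0     0  |  -5/3   1/3     0 ]
R3 <- (1/-2)*R3:  [    0     0     1  |     1     0  -1/2 ]
R2 <- R2 - (-2)*R3:  [   0    1    0  |  2/3  1/3   -1 ]
Right block of [I | A^{-1}] is the inverse:
[ -5/3  1/3     0 ]
[  2/3  1/3    -1 ]
[    1    0  -1/2 ]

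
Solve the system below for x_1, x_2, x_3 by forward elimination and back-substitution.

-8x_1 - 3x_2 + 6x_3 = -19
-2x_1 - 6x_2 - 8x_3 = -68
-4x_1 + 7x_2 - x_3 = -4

Forward elimination on [A|b]:
R2 <- R2 - (1/4)*R1:  [      0   -21/4   -19/2  -253/4 ]
R3 <- R3 - (1/2)*R1:  [    0  17/2    -4  11/2 ]
R3 <- R3 - (-34/21)*R2:  [        0         0   -407/21  -2035/21 ]
Row echelon form:
[ -8     -3        6  |       -19 ]
[  0  -21/4    -19/2  |    -253/4 ]
[  0      0  -407/21  |  -2035/21 ]
Back-substitution:
x_3 = (-2035/21) / (-407/21) = 5
x_2 = (-253/4 - (-19/2)*(5)) / (-21/4) = 3
x_1 = (-19 - (-3)*(3) - (6)*(5)) / -8 = 5

(5, 3, 5)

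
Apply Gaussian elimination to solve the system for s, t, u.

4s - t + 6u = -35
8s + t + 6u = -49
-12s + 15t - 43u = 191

(-5, 3, -2)

Forward elimination on [A|b]:
R2 <- R2 - (2)*R1:  [  0   3  -6  21 ]
R3 <- R3 - (-3)*R1:  [   0   12  -25   86 ]
R3 <- R3 - (4)*R2:  [  0   0  -1   2 ]
Row echelon form:
[ 4  -1   6  |  -35 ]
[ 0   3  -6  |   21 ]
[ 0   0  -1  |    2 ]
Back-substitution:
u = (2) / -1 = -2
t = (21 - (-6)*(-2)) / 3 = 3
s = (-35 - (-1)*(3) - (6)*(-2)) / 4 = -5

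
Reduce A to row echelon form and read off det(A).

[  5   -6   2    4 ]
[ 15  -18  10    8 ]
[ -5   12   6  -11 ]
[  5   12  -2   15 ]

Forward elimination:
R2 <- R2 - (3)*R1:  [  0   0   4  -4 ]
R3 <- R3 - (-1)*R1:  [  0   6   8  -7 ]
R4 <- R4 - (1)*R1:  [  0  18  -4  11 ]
R2 <-> R3   (pivot in column 2 was zero)
[ 5  -6   2   4 ]
[ 0   6   8  -7 ]
[ 0   0   4  -4 ]
[ 0  18  -4  11 ]
R4 <- R4 - (3)*R2:  [   0    0  -28   32 ]
R4 <- R4 - (-7)*R3:  [ 0  0  0  4 ]
Upper-triangular form:
[ 5  -6  2   4 ]
[ 0   6  8  -7 ]
[ 0   0  4  -4 ]
[ 0   0  0   4 ]
det(A) = (-1)^1 * (5) * (6) * (4) * (4) = -480  (1 row swap -> sign -1)

det(A) = -480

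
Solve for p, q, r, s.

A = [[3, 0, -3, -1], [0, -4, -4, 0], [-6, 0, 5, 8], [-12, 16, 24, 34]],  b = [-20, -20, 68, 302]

Forward elimination on [A|b]:
R3 <- R3 - (-2)*R1:  [  0   0  -1   6  28 ]
R4 <- R4 - (-4)*R1:  [   0   16   12   30  222 ]
R4 <- R4 - (-4)*R2:  [   0    0   -4   30  142 ]
R4 <- R4 - (4)*R3:  [  0   0   0   6  30 ]
Row echelon form:
[ 3   0  -3  -1  |  -20 ]
[ 0  -4  -4   0  |  -20 ]
[ 0   0  -1   6  |   28 ]
[ 0   0   0   6  |   30 ]
Back-substitution:
s = (30) / 6 = 5
r = (28 - (6)*(5)) / -1 = 2
q = (-20 - (-4)*(2)) / -4 = 3
p = (-20 - (-3)*(2) - (-1)*(5)) / 3 = -3

(-3, 3, 2, 5)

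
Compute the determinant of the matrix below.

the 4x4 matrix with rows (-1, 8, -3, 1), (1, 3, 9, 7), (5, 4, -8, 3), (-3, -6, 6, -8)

det(A) = -2687

Forward elimination:
R2 <- R2 - (-1)*R1:  [  0  11   6   8 ]
R3 <- R3 - (-5)*R1:  [   0   44  -23    8 ]
R4 <- R4 - (3)*R1:  [   0  -30   15  -11 ]
R3 <- R3 - (4)*R2:  [   0    0  -47  -24 ]
R4 <- R4 - (-30/11)*R2:  [      0       0  345/11  119/11 ]
R4 <- R4 - (-345/517)*R3:  [         0          0          0  -2687/517 ]
Upper-triangular form:
[ -1   8   -3          1 ]
[  0  11    6          8 ]
[  0   0  -47        -24 ]
[  0   0    0  -2687/517 ]
det(A) = (-1)^0 * (-1) * (11) * (-47) * (-2687/517) = -2687  (0 row swaps -> sign +1)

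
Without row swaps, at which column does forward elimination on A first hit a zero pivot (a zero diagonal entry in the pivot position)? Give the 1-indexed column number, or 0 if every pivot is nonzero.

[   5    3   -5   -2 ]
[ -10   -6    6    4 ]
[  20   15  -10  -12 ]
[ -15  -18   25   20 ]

Naive forward elimination:
R2 <- R2 - (-2)*R1:  [  0   0  -4   0 ]
R3 <- R3 - (4)*R1:  [  0   3  10  -4 ]
R4 <- R4 - (-3)*R1:  [  0  -9  10  14 ]
Matrix at this point:
[ 5   3  -5  -2 ]
[ 0   0  -4   0 ]
[ 0   3  10  -4 ]
[ 0  -9  10  14 ]
Pivot entry (2,2) is zero but row 3 has 3 in column 2 -> naive elimination stops; a row interchange (e.g. R2 <-> R3) would be required here.

first zero-pivot column = 2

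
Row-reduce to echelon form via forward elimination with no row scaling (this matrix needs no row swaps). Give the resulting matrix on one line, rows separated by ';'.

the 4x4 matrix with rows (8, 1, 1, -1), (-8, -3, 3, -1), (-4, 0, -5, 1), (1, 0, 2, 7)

REF = [8 1 1 -1; 0 -2 4 -2; 0 0 -7/2 0; 0 0 0 29/4]

Forward elimination:
R2 <- R2 - (-1)*R1:  [  0  -2   4  -2 ]
R3 <- R3 - (-1/2)*R1:  [    0   1/2  -9/2   1/2 ]
R4 <- R4 - (1/8)*R1:  [    0  -1/8  15/8  57/8 ]
R3 <- R3 - (-1/4)*R2:  [    0     0  -7/2     0 ]
R4 <- R4 - (1/16)*R2:  [    0     0  13/8  29/4 ]
R4 <- R4 - (-13/28)*R3:  [    0     0     0  29/4 ]
Row echelon form:
[ 8   1     1    -1 ]
[ 0  -2     4    -2 ]
[ 0   0  -7/2     0 ]
[ 0   0     0  29/4 ]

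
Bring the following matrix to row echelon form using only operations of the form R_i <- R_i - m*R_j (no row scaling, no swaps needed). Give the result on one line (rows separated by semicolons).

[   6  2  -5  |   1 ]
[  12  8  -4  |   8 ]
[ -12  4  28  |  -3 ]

REF = [6 2 -5 1; 0 4 6 6; 0 0 6 -13]

Forward elimination:
R2 <- R2 - (2)*R1:  [ 0  4  6  6 ]
R3 <- R3 - (-2)*R1:  [  0   8  18  -1 ]
R3 <- R3 - (2)*R2:  [   0    0    6  -13 ]
Row echelon form:
[ 6  2  -5  |    1 ]
[ 0  4   6  |    6 ]
[ 0  0   6  |  -13 ]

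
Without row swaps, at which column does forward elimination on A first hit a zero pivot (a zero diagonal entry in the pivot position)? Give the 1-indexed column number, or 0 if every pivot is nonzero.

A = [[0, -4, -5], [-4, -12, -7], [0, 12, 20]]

first zero-pivot column = 1

Naive forward elimination:
Pivot entry (1,1) is zero but row 2 has -4 in column 1 -> naive elimination stops; a row interchange (e.g. R1 <-> R2) would be required here.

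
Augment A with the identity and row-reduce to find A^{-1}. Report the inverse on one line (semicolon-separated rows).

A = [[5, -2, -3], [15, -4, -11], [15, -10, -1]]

Gauss-Jordan on [A | I]:
R1 <- (1/5)*R1:  [    1  -2/5  -3/5  |   1/5     0     0 ]
R2 <- R2 - (15)*R1:  [  0   2  -2  |  -3   1   0 ]
R3 <- R3 - (15)*R1:  [  0  -4   8  |  -3   0   1 ]
R2 <- (1/2)*R2:  [    0     1    -1  |  -3/2   1/2     0 ]
R1 <- R1 - (-2/5)*R2:  [    1     0    -1  |  -2/5   1/5     0 ]
R3 <- R3 - (-4)*R2:  [  0   0   4  |  -9   2   1 ]
R3 <- (1/4)*R3:  [    0     0     1  |  -9/4   1/2   1/4 ]
R1 <- R1 - (-1)*R3:  [      1       0       0  |  -53/20    7/10     1/4 ]
R2 <- R2 - (-1)*R3:  [     0      1      0  |  -15/4      1    1/4 ]
Right block of [I | A^{-1}] is the inverse:
[ -53/20  7/10  1/4 ]
[  -15/4     1  1/4 ]
[   -9/4   1/2  1/4 ]

inverse = [-53/20 7/10 1/4; -15/4 1 1/4; -9/4 1/2 1/4]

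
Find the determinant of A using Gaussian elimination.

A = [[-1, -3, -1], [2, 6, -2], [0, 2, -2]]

det(A) = -8

Forward elimination:
R2 <- R2 - (-2)*R1:  [  0   0  -4 ]
R2 <-> R3   (pivot in column 2 was zero)
[ -1  -3  -1 ]
[  0   2  -2 ]
[  0   0  -4 ]
Upper-triangular form:
[ -1  -3  -1 ]
[  0   2  -2 ]
[  0   0  -4 ]
det(A) = (-1)^1 * (-1) * (2) * (-4) = -8  (1 row swap -> sign -1)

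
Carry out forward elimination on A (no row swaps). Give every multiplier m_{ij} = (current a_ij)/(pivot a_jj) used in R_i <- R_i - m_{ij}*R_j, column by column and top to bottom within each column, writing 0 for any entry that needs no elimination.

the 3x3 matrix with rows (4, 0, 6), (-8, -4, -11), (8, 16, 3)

Forward elimination:
R2 <- R2 - (-2)*R1:  [  0  -4   1 ]
R3 <- R3 - (2)*R1:  [  0  16  -9 ]
R3 <- R3 - (-4)*R2:  [  0   0  -5 ]
Multipliers (in order of application): m_{21} = -2, m_{31} = 2, m_{32} = -4

multipliers: -2, 2, -4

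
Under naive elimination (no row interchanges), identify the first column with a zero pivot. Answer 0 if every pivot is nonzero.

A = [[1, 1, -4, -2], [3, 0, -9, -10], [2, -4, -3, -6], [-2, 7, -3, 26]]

Naive forward elimination:
R2 <- R2 - (3)*R1:  [  0  -3   3  -4 ]
R3 <- R3 - (2)*R1:  [  0  -6   5  -2 ]
R4 <- R4 - (-2)*R1:  [   0    9  -11   22 ]
R3 <- R3 - (2)*R2:  [  0   0  -1   6 ]
R4 <- R4 - (-3)*R2:  [  0   0  -2  10 ]
R4 <- R4 - (2)*R3:  [  0   0   0  -2 ]
All pivots nonzero; naive elimination completes without hitting a zero pivot.

first zero-pivot column = 0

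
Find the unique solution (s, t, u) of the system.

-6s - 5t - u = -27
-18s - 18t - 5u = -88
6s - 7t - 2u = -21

Forward elimination on [A|b]:
R2 <- R2 - (3)*R1:  [  0  -3  -2  -7 ]
R3 <- R3 - (-1)*R1:  [   0  -12   -3  -48 ]
R3 <- R3 - (4)*R2:  [   0    0    5  -20 ]
Row echelon form:
[ -6  -5  -1  |  -27 ]
[  0  -3  -2  |   -7 ]
[  0   0   5  |  -20 ]
Back-substitution:
u = (-20) / 5 = -4
t = (-7 - (-2)*(-4)) / -3 = 5
s = (-27 - (-5)*(5) - (-1)*(-4)) / -6 = 1

(1, 5, -4)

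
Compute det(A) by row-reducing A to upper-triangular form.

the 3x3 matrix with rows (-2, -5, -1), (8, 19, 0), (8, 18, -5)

Forward elimination:
R2 <- R2 - (-4)*R1:  [  0  -1  -4 ]
R3 <- R3 - (-4)*R1:  [  0  -2  -9 ]
R3 <- R3 - (2)*R2:  [  0   0  -1 ]
Upper-triangular form:
[ -2  -5  -1 ]
[  0  -1  -4 ]
[  0   0  -1 ]
det(A) = (-1)^0 * (-2) * (-1) * (-1) = -2  (0 row swaps -> sign +1)

det(A) = -2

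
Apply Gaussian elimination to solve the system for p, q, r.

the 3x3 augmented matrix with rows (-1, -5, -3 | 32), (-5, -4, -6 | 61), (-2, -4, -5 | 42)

(-5, -3, -4)

Forward elimination on [A|b]:
R2 <- R2 - (5)*R1:  [   0   21    9  -99 ]
R3 <- R3 - (2)*R1:  [   0    6    1  -22 ]
R3 <- R3 - (2/7)*R2:  [     0      0  -11/7   44/7 ]
Row echelon form:
[ -1  -5     -3  |    32 ]
[  0  21      9  |   -99 ]
[  0   0  -11/7  |  44/7 ]
Back-substitution:
r = (44/7) / (-11/7) = -4
q = (-99 - (9)*(-4)) / 21 = -3
p = (32 - (-5)*(-3) - (-3)*(-4)) / -1 = -5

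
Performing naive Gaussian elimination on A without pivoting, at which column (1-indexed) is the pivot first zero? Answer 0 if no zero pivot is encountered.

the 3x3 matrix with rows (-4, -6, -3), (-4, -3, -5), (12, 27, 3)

first zero-pivot column = 3

Naive forward elimination:
R2 <- R2 - (1)*R1:  [  0   3  -2 ]
R3 <- R3 - (-3)*R1:  [  0   9  -6 ]
R3 <- R3 - (3)*R2:  [ 0  0  0 ]
Matrix at this point:
[ -4  -6  -3 ]
[  0   3  -2 ]
[  0   0   0 ]
Pivot entry (3,3) in the last row is zero and there are no rows below to swap with -> zero pivot in column 3 (A is singular).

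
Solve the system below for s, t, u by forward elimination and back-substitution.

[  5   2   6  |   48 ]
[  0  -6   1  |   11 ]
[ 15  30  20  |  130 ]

(4, -1, 5)

Forward elimination on [A|b]:
R3 <- R3 - (3)*R1:  [   0   24    2  -14 ]
R3 <- R3 - (-4)*R2:  [  0   0   6  30 ]
Row echelon form:
[ 5   2  6  |  48 ]
[ 0  -6  1  |  11 ]
[ 0   0  6  |  30 ]
Back-substitution:
u = (30) / 6 = 5
t = (11 - (1)*(5)) / -6 = -1
s = (48 - (2)*(-1) - (6)*(5)) / 5 = 4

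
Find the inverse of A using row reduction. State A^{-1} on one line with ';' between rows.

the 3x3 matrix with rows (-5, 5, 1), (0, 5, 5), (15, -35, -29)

Gauss-Jordan on [A | I]:
R1 <- (1/-5)*R1:  [    1    -1  -1/5  |  -1/5     0     0 ]
R3 <- R3 - (15)*R1:  [   0  -20  -26  |    3    0    1 ]
R2 <- (1/5)*R2:  [   0    1    1  |    0  1/5    0 ]
R1 <- R1 - (-1)*R2:  [    1     0   4/5  |  -1/5   1/5     0 ]
R3 <- R3 - (-20)*R2:  [  0   0  -6  |   3   4   1 ]
R3 <- (1/-6)*R3:  [    0     0     1  |  -1/2  -2/3  -1/6 ]
R1 <- R1 - (4/5)*R3:  [     1      0      0  |    1/5  11/15   2/15 ]
R2 <- R2 - (1)*R3:  [     0      1      0  |    1/2  13/15    1/6 ]
Right block of [I | A^{-1}] is the inverse:
[  1/5  11/15  2/15 ]
[  1/2  13/15   1/6 ]
[ -1/2   -2/3  -1/6 ]

inverse = [1/5 11/15 2/15; 1/2 13/15 1/6; -1/2 -2/3 -1/6]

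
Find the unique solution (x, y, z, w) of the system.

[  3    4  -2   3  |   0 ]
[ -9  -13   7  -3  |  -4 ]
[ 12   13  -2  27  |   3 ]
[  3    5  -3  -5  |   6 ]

Forward elimination on [A|b]:
R2 <- R2 - (-3)*R1:  [  0  -1   1   6  -4 ]
R3 <- R3 - (4)*R1:  [  0  -3   6  15   3 ]
R4 <- R4 - (1)*R1:  [  0   1  -1  -8   6 ]
R3 <- R3 - (3)*R2:  [  0   0   3  -3  15 ]
R4 <- R4 - (-1)*R2:  [  0   0   0  -2   2 ]
Row echelon form:
[ 3   4  -2   3  |   0 ]
[ 0  -1   1   6  |  -4 ]
[ 0   0   3  -3  |  15 ]
[ 0   0   0  -2  |   2 ]
Back-substitution:
w = (2) / -2 = -1
z = (15 - (-3)*(-1)) / 3 = 4
y = (-4 - (1)*(4) - (6)*(-1)) / -1 = 2
x = (0 - (4)*(2) - (-2)*(4) - (3)*(-1)) / 3 = 1

(1, 2, 4, -1)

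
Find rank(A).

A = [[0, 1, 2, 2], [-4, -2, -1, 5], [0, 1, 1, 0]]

Row reduction:
R1 <-> R2   (pivot in column 1 was zero)
[ -4  -2  -1  5 ]
[  0   1   2  2 ]
[  0   1   1  0 ]
R3 <- R3 - (1)*R2:  [  0   0  -1  -2 ]
Row echelon form:
[ -4  -2  -1   5 ]
[  0   1   2   2 ]
[  0   0  -1  -2 ]
Nonzero rows / pivot columns: 3

rank(A) = 3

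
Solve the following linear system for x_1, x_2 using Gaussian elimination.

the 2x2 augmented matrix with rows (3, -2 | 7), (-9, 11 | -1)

Forward elimination on [A|b]:
R2 <- R2 - (-3)*R1:  [  0   5  20 ]
Row echelon form:
[ 3  -2  |   7 ]
[ 0   5  |  20 ]
Back-substitution:
x_2 = (20) / 5 = 4
x_1 = (7 - (-2)*(4)) / 3 = 5

(5, 4)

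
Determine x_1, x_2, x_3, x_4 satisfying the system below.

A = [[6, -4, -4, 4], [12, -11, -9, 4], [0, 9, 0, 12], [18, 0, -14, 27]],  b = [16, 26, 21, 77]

(2, 1, -1, 1)

Forward elimination on [A|b]:
R2 <- R2 - (2)*R1:  [  0  -3  -1  -4  -6 ]
R4 <- R4 - (3)*R1:  [  0  12  -2  15  29 ]
R3 <- R3 - (-3)*R2:  [  0   0  -3   0   3 ]
R4 <- R4 - (-4)*R2:  [  0   0  -6  -1   5 ]
R4 <- R4 - (2)*R3:  [  0   0   0  -1  -1 ]
Row echelon form:
[ 6  -4  -4   4  |  16 ]
[ 0  -3  -1  -4  |  -6 ]
[ 0   0  -3   0  |   3 ]
[ 0   0   0  -1  |  -1 ]
Back-substitution:
x_4 = (-1) / -1 = 1
x_3 = (3) / -3 = -1
x_2 = (-6 - (-1)*(-1) - (-4)*(1)) / -3 = 1
x_1 = (16 - (-4)*(1) - (-4)*(-1) - (4)*(1)) / 6 = 2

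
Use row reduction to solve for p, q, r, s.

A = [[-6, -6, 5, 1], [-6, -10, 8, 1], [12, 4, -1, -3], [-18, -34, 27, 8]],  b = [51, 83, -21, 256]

Forward elimination on [A|b]:
R2 <- R2 - (1)*R1:  [  0  -4   3   0  32 ]
R3 <- R3 - (-2)*R1:  [  0  -8   9  -1  81 ]
R4 <- R4 - (3)*R1:  [   0  -16   12    5  103 ]
R3 <- R3 - (2)*R2:  [  0   0   3  -1  17 ]
R4 <- R4 - (4)*R2:  [   0    0    0    5  -25 ]
Row echelon form:
[ -6  -6  5   1  |   51 ]
[  0  -4  3   0  |   32 ]
[  0   0  3  -1  |   17 ]
[  0   0  0   5  |  -25 ]
Back-substitution:
s = (-25) / 5 = -5
r = (17 - (-1)*(-5)) / 3 = 4
q = (32 - (3)*(4)) / -4 = -5
p = (51 - (-6)*(-5) - (5)*(4) - (1)*(-5)) / -6 = -1

(-1, -5, 4, -5)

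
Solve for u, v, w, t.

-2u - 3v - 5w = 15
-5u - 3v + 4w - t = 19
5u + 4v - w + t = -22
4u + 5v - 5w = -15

(-5, 0, -1, 2)

Forward elimination on [A|b]:
R2 <- R2 - (5/2)*R1:  [     0    9/2   33/2     -1  -37/2 ]
R3 <- R3 - (-5/2)*R1:  [     0   -7/2  -27/2      1   31/2 ]
R4 <- R4 - (-2)*R1:  [   0   -1  -15    0   15 ]
R3 <- R3 - (-7/9)*R2:  [    0     0  -2/3   2/9  10/9 ]
R4 <- R4 - (-2/9)*R2:  [     0      0  -34/3   -2/9   98/9 ]
R4 <- R4 - (17)*R3:  [  0   0   0  -4  -8 ]
Row echelon form:
[ -2   -3    -5    0  |     15 ]
[  0  9/2  33/2   -1  |  -37/2 ]
[  0    0  -2/3  2/9  |   10/9 ]
[  0    0     0   -4  |     -8 ]
Back-substitution:
t = (-8) / -4 = 2
w = (10/9 - (2/9)*(2)) / (-2/3) = -1
v = (-37/2 - (33/2)*(-1) - (-1)*(2)) / (9/2) = 0
u = (15 - (-3)*(0) - (-5)*(-1)) / -2 = -5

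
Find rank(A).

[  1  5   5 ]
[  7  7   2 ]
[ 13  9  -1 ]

Row reduction:
R2 <- R2 - (7)*R1:  [   0  -28  -33 ]
R3 <- R3 - (13)*R1:  [   0  -56  -66 ]
R3 <- R3 - (2)*R2:  [ 0  0  0 ]
Row echelon form:
[ 1    5    5 ]
[ 0  -28  -33 ]
[ 0    0    0 ]
Nonzero rows / pivot columns: 2

rank(A) = 2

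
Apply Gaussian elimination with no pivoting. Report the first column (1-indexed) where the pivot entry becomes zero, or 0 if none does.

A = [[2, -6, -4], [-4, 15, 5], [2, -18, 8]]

Naive forward elimination:
R2 <- R2 - (-2)*R1:  [  0   3  -3 ]
R3 <- R3 - (1)*R1:  [   0  -12   12 ]
R3 <- R3 - (-4)*R2:  [ 0  0  0 ]
Matrix at this point:
[ 2  -6  -4 ]
[ 0   3  -3 ]
[ 0   0   0 ]
Pivot entry (3,3) in the last row is zero and there are no rows below to swap with -> zero pivot in column 3 (A is singular).

first zero-pivot column = 3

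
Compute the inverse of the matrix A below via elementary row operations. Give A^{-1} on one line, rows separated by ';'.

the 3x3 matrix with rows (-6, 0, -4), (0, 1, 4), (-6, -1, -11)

Gauss-Jordan on [A | I]:
R1 <- (1/-6)*R1:  [    1     0   2/3  |  -1/6     0     0 ]
R3 <- R3 - (-6)*R1:  [  0  -1  -7  |  -1   0   1 ]
R3 <- R3 - (-1)*R2:  [  0   0  -3  |  -1   1   1 ]
R3 <- (1/-3)*R3:  [    0     0     1  |   1/3  -1/3  -1/3 ]
R1 <- R1 - (2/3)*R3:  [     1      0      0  |  -7/18    2/9    2/9 ]
R2 <- R2 - (4)*R3:  [    0     1     0  |  -4/3   7/3   4/3 ]
Right block of [I | A^{-1}] is the inverse:
[ -7/18   2/9   2/9 ]
[  -4/3   7/3   4/3 ]
[   1/3  -1/3  -1/3 ]

inverse = [-7/18 2/9 2/9; -4/3 7/3 4/3; 1/3 -1/3 -1/3]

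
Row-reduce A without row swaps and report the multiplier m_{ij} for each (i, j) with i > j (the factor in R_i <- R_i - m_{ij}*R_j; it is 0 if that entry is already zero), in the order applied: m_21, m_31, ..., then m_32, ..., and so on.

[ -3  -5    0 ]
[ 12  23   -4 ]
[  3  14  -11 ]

Forward elimination:
R2 <- R2 - (-4)*R1:  [  0   3  -4 ]
R3 <- R3 - (-1)*R1:  [   0    9  -11 ]
R3 <- R3 - (3)*R2:  [ 0  0  1 ]
Multipliers (in order of application): m_{21} = -4, m_{31} = -1, m_{32} = 3

multipliers: -4, -1, 3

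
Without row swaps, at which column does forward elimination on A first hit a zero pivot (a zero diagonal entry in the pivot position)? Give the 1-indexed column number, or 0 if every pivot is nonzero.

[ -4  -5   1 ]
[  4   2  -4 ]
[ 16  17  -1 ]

Naive forward elimination:
R2 <- R2 - (-1)*R1:  [  0  -3  -3 ]
R3 <- R3 - (-4)*R1:  [  0  -3   3 ]
R3 <- R3 - (1)*R2:  [ 0  0  6 ]
All pivots nonzero; naive elimination completes without hitting a zero pivot.

first zero-pivot column = 0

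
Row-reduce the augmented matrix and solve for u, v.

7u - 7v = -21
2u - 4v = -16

(2, 5)

Forward elimination on [A|b]:
R2 <- R2 - (2/7)*R1:  [   0   -2  -10 ]
Row echelon form:
[ 7  -7  |  -21 ]
[ 0  -2  |  -10 ]
Back-substitution:
v = (-10) / -2 = 5
u = (-21 - (-7)*(5)) / 7 = 2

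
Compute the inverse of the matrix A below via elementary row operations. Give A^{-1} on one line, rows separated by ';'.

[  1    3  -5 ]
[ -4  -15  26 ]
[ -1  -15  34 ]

inverse = [8 9/5 -1/5; -22/3 -29/15 2/5; -3 -4/5 1/5]

Gauss-Jordan on [A | I]:
R2 <- R2 - (-4)*R1:  [  0  -3   6  |   4   1   0 ]
R3 <- R3 - (-1)*R1:  [   0  -12   29  |    1    0    1 ]
R2 <- (1/-3)*R2:  [    0     1    -2  |  -4/3  -1/3     0 ]
R1 <- R1 - (3)*R2:  [ 1  0  1  |  5  1  0 ]
R3 <- R3 - (-12)*R2:  [   0    0    5  |  -15   -4    1 ]
R3 <- (1/5)*R3:  [    0     0     1  |    -3  -4/5   1/5 ]
R1 <- R1 - (1)*R3:  [    1     0     0  |     8   9/5  -1/5 ]
R2 <- R2 - (-2)*R3:  [      0       1       0  |   -22/3  -29/15     2/5 ]
Right block of [I | A^{-1}] is the inverse:
[     8     9/5  -1/5 ]
[ -22/3  -29/15   2/5 ]
[    -3    -4/5   1/5 ]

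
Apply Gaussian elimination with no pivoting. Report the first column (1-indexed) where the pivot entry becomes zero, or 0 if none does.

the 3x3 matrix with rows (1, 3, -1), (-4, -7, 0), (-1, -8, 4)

Naive forward elimination:
R2 <- R2 - (-4)*R1:  [  0   5  -4 ]
R3 <- R3 - (-1)*R1:  [  0  -5   3 ]
R3 <- R3 - (-1)*R2:  [  0   0  -1 ]
All pivots nonzero; naive elimination completes without hitting a zero pivot.

first zero-pivot column = 0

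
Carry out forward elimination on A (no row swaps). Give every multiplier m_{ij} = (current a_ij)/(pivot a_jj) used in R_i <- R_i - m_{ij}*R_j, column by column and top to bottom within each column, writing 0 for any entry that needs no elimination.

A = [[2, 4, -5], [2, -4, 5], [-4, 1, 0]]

multipliers: 1, -2, -9/8

Forward elimination:
R2 <- R2 - (1)*R1:  [  0  -8  10 ]
R3 <- R3 - (-2)*R1:  [   0    9  -10 ]
R3 <- R3 - (-9/8)*R2:  [   0    0  5/4 ]
Multipliers (in order of application): m_{21} = 1, m_{31} = -2, m_{32} = -9/8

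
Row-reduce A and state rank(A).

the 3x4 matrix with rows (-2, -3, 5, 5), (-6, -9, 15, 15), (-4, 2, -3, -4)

Row reduction:
R2 <- R2 - (3)*R1:  [ 0  0  0  0 ]
R3 <- R3 - (2)*R1:  [   0    8  -13  -14 ]
R2 <-> R3   (pivot in column 2 was zero)
[ -2  -3    5    5 ]
[  0   8  -13  -14 ]
[  0   0    0    0 ]
Row echelon form:
[ -2  -3    5    5 ]
[  0   8  -13  -14 ]
[  0   0    0    0 ]
Nonzero rows / pivot columns: 2

rank(A) = 2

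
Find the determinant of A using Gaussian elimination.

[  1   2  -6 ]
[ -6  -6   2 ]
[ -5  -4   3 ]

Forward elimination:
R2 <- R2 - (-6)*R1:  [   0    6  -34 ]
R3 <- R3 - (-5)*R1:  [   0    6  -27 ]
R3 <- R3 - (1)*R2:  [ 0  0  7 ]
Upper-triangular form:
[ 1  2   -6 ]
[ 0  6  -34 ]
[ 0  0    7 ]
det(A) = (-1)^0 * (1) * (6) * (7) = 42  (0 row swaps -> sign +1)

det(A) = 42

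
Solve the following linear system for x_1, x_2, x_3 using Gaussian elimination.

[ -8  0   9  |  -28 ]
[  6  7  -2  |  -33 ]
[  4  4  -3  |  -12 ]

(-1, -5, -4)

Forward elimination on [A|b]:
R2 <- R2 - (-3/4)*R1:  [    0     7  19/4   -54 ]
R3 <- R3 - (-1/2)*R1:  [   0    4  3/2  -26 ]
R3 <- R3 - (4/7)*R2:  [      0       0  -17/14    34/7 ]
Row echelon form:
[ -8  0       9  |   -28 ]
[  0  7    19/4  |   -54 ]
[  0  0  -17/14  |  34/7 ]
Back-substitution:
x_3 = (34/7) / (-17/14) = -4
x_2 = (-54 - (19/4)*(-4)) / 7 = -5
x_1 = (-28 - (9)*(-4)) / -8 = -1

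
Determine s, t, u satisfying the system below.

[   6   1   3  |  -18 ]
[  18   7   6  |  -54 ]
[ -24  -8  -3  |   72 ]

Forward elimination on [A|b]:
R2 <- R2 - (3)*R1:  [  0   4  -3   0 ]
R3 <- R3 - (-4)*R1:  [  0  -4   9   0 ]
R3 <- R3 - (-1)*R2:  [ 0  0  6  0 ]
Row echelon form:
[ 6  1   3  |  -18 ]
[ 0  4  -3  |    0 ]
[ 0  0   6  |    0 ]
Back-substitution:
u = (0) / 6 = 0
t = (0 - (-3)*(0)) / 4 = 0
s = (-18 - (1)*(0) - (3)*(0)) / 6 = -3

(-3, 0, 0)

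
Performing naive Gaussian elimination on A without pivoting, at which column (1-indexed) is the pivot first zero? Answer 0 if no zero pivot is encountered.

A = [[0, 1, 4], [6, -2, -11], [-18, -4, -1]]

first zero-pivot column = 1

Naive forward elimination:
Pivot entry (1,1) is zero but row 2 has 6 in column 1 -> naive elimination stops; a row interchange (e.g. R1 <-> R2) would be required here.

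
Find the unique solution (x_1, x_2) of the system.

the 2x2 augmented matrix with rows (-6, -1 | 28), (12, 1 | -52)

(-4, -4)

Forward elimination on [A|b]:
R2 <- R2 - (-2)*R1:  [  0  -1   4 ]
Row echelon form:
[ -6  -1  |  28 ]
[  0  -1  |   4 ]
Back-substitution:
x_2 = (4) / -1 = -4
x_1 = (28 - (-1)*(-4)) / -6 = -4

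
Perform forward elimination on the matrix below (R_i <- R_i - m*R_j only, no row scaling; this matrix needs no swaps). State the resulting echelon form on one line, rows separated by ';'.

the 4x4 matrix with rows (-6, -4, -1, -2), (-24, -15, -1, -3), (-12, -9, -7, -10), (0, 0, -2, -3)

Forward elimination:
R2 <- R2 - (4)*R1:  [ 0  1  3  5 ]
R3 <- R3 - (2)*R1:  [  0  -1  -5  -6 ]
R3 <- R3 - (-1)*R2:  [  0   0  -2  -1 ]
R4 <- R4 - (1)*R3:  [  0   0   0  -2 ]
Row echelon form:
[ -6  -4  -1  -2 ]
[  0   1   3   5 ]
[  0   0  -2  -1 ]
[  0   0   0  -2 ]

REF = [-6 -4 -1 -2; 0 1 3 5; 0 0 -2 -1; 0 0 0 -2]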